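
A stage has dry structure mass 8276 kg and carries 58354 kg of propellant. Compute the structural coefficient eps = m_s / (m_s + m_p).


eps = 8276 / (8276 + 58354) = 0.1242

0.1242


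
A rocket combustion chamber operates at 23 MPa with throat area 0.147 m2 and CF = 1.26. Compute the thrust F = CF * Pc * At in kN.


F = 1.26 * 23e6 * 0.147 = 4.2601e+06 N = 4260.1 kN

4260.1 kN


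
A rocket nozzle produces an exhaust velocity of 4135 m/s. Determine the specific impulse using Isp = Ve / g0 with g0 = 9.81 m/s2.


Isp = Ve / g0 = 4135 / 9.81 = 421.5 s

421.5 s


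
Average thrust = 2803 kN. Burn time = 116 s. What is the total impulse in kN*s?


It = 2803 * 116 = 325148 kN*s

325148 kN*s


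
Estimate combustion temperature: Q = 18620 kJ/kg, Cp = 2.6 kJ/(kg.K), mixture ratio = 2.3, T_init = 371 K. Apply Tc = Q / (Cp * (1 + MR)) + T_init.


Tc = 18620 / (2.6 * (1 + 2.3)) + 371 = 2541 K

2541 K


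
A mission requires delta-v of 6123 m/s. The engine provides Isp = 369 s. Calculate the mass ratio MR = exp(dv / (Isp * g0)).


Ve = 369 * 9.81 = 3619.89 m/s
MR = exp(6123 / 3619.89) = 5.428

5.428


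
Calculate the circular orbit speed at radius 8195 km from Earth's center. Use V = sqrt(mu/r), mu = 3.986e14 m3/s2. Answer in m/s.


V = sqrt(3.986e14 / 8195000) = 6974 m/s

6974 m/s


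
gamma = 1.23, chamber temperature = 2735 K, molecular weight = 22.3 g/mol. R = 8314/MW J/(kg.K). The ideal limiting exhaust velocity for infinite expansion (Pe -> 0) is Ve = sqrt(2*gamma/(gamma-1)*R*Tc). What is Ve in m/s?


R = 8314 / 22.3 = 372.83 J/(kg.K)
Ve = sqrt(2 * 1.23 / (1.23 - 1) * 372.83 * 2735) = 3302 m/s

3302 m/s


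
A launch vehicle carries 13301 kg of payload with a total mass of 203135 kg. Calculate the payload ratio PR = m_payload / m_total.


PR = 13301 / 203135 = 0.0655

0.0655


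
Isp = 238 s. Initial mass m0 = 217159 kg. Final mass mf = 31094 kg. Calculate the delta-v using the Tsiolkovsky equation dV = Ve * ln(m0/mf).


Ve = 238 * 9.81 = 2334.78 m/s
dV = 2334.78 * ln(217159/31094) = 4538 m/s

4538 m/s


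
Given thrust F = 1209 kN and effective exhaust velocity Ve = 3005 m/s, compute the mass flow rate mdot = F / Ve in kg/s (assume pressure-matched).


mdot = F / Ve = 1209000 / 3005 = 402.3 kg/s

402.3 kg/s


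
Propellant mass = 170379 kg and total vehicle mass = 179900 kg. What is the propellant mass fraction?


PMF = 170379 / 179900 = 0.947

0.947


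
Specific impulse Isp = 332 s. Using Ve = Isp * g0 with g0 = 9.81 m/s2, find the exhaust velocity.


Ve = Isp * g0 = 332 * 9.81 = 3256.9 m/s

3256.9 m/s


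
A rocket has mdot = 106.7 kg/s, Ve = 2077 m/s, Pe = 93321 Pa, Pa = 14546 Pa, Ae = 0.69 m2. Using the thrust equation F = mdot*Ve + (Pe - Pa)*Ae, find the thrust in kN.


F = 106.7 * 2077 + (93321 - 14546) * 0.69 = 275971.0 N = 276.0 kN

276.0 kN


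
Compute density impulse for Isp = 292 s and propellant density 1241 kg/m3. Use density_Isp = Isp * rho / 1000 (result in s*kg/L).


rho*Isp = 292 * 1241 / 1000 = 362 s*kg/L

362 s*kg/L


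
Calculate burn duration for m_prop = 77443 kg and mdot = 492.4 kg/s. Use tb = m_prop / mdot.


tb = 77443 / 492.4 = 157.3 s

157.3 s


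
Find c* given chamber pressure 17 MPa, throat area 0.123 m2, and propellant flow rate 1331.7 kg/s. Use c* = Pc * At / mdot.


c* = 17e6 * 0.123 / 1331.7 = 1570 m/s

1570 m/s


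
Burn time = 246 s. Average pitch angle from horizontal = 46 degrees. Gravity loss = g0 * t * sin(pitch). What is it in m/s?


GL = 9.81 * 246 * sin(46 deg) = 1736 m/s

1736 m/s


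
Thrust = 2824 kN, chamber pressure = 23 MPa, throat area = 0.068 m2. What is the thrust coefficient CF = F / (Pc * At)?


CF = 2824000 / (23e6 * 0.068) = 1.81

1.81


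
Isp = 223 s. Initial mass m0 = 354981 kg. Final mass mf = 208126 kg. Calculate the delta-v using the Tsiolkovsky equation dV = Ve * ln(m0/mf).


Ve = 223 * 9.81 = 2187.63 m/s
dV = 2187.63 * ln(354981/208126) = 1168 m/s

1168 m/s


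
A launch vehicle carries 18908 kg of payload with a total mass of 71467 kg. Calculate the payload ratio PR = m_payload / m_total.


PR = 18908 / 71467 = 0.2646

0.2646


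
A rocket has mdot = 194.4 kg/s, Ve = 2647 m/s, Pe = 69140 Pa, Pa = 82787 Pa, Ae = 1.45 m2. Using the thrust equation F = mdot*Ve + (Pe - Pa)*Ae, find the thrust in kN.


F = 194.4 * 2647 + (69140 - 82787) * 1.45 = 494789.0 N = 494.8 kN

494.8 kN


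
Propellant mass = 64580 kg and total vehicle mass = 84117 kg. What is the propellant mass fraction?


PMF = 64580 / 84117 = 0.768

0.768


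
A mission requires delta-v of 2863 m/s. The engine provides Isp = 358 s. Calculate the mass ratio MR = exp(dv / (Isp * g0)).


Ve = 358 * 9.81 = 3511.98 m/s
MR = exp(2863 / 3511.98) = 2.26

2.26


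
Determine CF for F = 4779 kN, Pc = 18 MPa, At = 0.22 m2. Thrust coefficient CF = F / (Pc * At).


CF = 4779000 / (18e6 * 0.22) = 1.21

1.21


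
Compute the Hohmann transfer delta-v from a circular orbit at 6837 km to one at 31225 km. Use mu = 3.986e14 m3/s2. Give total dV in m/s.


V1 = sqrt(mu/r1) = 7635.47 m/s
dV1 = V1*(sqrt(2*r2/(r1+r2)) - 1) = 2144.92 m/s
V2 = sqrt(mu/r2) = 3572.87 m/s
dV2 = V2*(1 - sqrt(2*r1/(r1+r2))) = 1431.37 m/s
Total dV = 3576 m/s

3576 m/s


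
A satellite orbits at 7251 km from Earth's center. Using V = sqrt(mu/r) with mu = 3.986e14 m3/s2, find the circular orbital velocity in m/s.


V = sqrt(3.986e14 / 7251000) = 7414 m/s

7414 m/s


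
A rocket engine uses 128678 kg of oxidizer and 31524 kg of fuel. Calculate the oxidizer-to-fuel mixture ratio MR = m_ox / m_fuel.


MR = 128678 / 31524 = 4.08

4.08


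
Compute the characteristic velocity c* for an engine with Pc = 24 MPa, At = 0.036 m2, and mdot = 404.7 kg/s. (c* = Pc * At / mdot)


c* = 24e6 * 0.036 / 404.7 = 2135 m/s

2135 m/s


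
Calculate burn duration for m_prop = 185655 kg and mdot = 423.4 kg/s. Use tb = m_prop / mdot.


tb = 185655 / 423.4 = 438.5 s

438.5 s


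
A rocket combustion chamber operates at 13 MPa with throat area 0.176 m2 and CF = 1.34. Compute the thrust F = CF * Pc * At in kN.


F = 1.34 * 13e6 * 0.176 = 3.0659e+06 N = 3065.9 kN

3065.9 kN


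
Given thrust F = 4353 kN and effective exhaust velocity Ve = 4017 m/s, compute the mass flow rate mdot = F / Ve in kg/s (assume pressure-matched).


mdot = F / Ve = 4353000 / 4017 = 1083.6 kg/s

1083.6 kg/s


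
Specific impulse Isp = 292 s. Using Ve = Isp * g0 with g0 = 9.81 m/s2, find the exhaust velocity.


Ve = Isp * g0 = 292 * 9.81 = 2864.5 m/s

2864.5 m/s


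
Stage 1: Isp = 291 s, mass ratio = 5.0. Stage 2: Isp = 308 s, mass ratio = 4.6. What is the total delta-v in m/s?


dV1 = 291 * 9.81 * ln(5.0) = 4594.5 m/s
dV2 = 308 * 9.81 * ln(4.6) = 4610.9 m/s
Total dV = 4594.5 + 4610.9 = 9205.4 m/s ~ 9205 m/s

9205 m/s


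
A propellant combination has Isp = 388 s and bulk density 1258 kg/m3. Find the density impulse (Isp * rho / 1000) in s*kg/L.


rho*Isp = 388 * 1258 / 1000 = 488 s*kg/L

488 s*kg/L


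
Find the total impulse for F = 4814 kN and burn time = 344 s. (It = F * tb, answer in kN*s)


It = 4814 * 344 = 1656016 kN*s

1656016 kN*s


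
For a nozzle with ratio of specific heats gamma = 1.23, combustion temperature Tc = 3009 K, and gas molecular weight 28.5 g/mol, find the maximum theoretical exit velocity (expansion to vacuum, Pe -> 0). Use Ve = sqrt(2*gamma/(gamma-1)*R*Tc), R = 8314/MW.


R = 8314 / 28.5 = 291.72 J/(kg.K)
Ve = sqrt(2 * 1.23 / (1.23 - 1) * 291.72 * 3009) = 3064 m/s

3064 m/s


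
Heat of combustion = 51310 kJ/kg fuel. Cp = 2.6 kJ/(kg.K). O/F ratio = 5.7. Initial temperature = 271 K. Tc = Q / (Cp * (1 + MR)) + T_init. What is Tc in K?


Tc = 51310 / (2.6 * (1 + 5.7)) + 271 = 3216 K

3216 K


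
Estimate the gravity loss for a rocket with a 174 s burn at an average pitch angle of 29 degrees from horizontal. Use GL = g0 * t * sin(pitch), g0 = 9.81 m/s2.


GL = 9.81 * 174 * sin(29 deg) = 828 m/s

828 m/s


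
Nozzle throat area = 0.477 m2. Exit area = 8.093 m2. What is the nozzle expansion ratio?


AR = 8.093 / 0.477 = 17.0

17.0


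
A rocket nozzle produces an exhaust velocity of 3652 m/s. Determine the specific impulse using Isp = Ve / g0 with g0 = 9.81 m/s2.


Isp = Ve / g0 = 3652 / 9.81 = 372.3 s

372.3 s


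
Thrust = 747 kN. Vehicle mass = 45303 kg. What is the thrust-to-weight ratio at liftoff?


TWR = 747000 / (45303 * 9.81) = 1.68

1.68


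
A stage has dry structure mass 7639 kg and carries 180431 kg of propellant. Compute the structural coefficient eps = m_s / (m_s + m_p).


eps = 7639 / (7639 + 180431) = 0.0406

0.0406


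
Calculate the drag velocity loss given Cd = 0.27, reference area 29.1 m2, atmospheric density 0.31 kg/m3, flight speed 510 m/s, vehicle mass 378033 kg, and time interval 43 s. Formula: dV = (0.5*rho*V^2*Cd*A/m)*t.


D = 0.5 * 0.31 * 510^2 * 0.27 * 29.1 = 316758.88 N
a = 316758.88 / 378033 = 0.8379 m/s2
dV = 0.8379 * 43 = 36.0 m/s

36.0 m/s


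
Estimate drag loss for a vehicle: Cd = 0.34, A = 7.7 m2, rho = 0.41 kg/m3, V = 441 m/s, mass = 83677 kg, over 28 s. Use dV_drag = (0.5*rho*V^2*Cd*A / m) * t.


D = 0.5 * 0.41 * 441^2 * 0.34 * 7.7 = 104376.01 N
a = 104376.01 / 83677 = 1.2474 m/s2
dV = 1.2474 * 28 = 34.9 m/s

34.9 m/s


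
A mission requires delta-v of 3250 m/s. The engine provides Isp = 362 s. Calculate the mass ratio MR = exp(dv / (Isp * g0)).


Ve = 362 * 9.81 = 3551.22 m/s
MR = exp(3250 / 3551.22) = 2.497

2.497


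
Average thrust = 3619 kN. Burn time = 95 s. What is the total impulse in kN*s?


It = 3619 * 95 = 343805 kN*s

343805 kN*s


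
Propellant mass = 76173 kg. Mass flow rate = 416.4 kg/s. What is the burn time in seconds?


tb = 76173 / 416.4 = 182.9 s

182.9 s


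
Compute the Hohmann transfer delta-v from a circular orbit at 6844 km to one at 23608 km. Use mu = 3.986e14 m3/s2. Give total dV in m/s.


V1 = sqrt(mu/r1) = 7631.57 m/s
dV1 = V1*(sqrt(2*r2/(r1+r2)) - 1) = 1871.21 m/s
V2 = sqrt(mu/r2) = 4109.03 m/s
dV2 = V2*(1 - sqrt(2*r1/(r1+r2))) = 1354.16 m/s
Total dV = 3225 m/s

3225 m/s


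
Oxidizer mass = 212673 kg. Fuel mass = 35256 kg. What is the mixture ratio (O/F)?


MR = 212673 / 35256 = 6.03

6.03


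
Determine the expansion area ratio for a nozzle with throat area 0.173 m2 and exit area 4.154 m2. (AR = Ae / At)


AR = 4.154 / 0.173 = 24.0

24.0


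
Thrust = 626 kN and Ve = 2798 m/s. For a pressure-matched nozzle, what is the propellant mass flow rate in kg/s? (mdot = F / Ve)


mdot = F / Ve = 626000 / 2798 = 223.7 kg/s

223.7 kg/s


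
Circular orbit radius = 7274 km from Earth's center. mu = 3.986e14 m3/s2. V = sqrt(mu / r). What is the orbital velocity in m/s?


V = sqrt(3.986e14 / 7274000) = 7403 m/s

7403 m/s


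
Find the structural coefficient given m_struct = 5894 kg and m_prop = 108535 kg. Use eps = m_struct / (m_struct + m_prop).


eps = 5894 / (5894 + 108535) = 0.0515

0.0515


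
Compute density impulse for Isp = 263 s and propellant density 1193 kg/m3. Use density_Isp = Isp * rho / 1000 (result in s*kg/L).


rho*Isp = 263 * 1193 / 1000 = 314 s*kg/L

314 s*kg/L


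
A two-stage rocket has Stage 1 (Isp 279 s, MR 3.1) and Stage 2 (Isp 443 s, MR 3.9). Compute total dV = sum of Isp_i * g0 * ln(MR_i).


dV1 = 279 * 9.81 * ln(3.1) = 3096.6 m/s
dV2 = 443 * 9.81 * ln(3.9) = 5914.6 m/s
Total dV = 3096.6 + 5914.6 = 9011.2 m/s ~ 9011 m/s

9011 m/s


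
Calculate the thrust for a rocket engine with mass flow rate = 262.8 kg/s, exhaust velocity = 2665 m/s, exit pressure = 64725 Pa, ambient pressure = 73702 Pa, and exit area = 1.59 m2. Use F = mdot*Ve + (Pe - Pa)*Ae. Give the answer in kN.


F = 262.8 * 2665 + (64725 - 73702) * 1.59 = 686089.0 N = 686.1 kN

686.1 kN


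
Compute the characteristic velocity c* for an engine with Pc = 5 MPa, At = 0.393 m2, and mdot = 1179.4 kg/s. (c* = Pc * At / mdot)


c* = 5e6 * 0.393 / 1179.4 = 1666 m/s

1666 m/s


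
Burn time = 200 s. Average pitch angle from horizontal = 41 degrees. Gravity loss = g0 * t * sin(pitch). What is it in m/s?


GL = 9.81 * 200 * sin(41 deg) = 1287 m/s

1287 m/s


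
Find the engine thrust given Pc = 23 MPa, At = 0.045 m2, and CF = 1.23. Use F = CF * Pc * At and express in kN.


F = 1.23 * 23e6 * 0.045 = 1.2730e+06 N = 1273.0 kN

1273.0 kN


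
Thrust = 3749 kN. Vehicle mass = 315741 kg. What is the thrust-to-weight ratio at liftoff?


TWR = 3749000 / (315741 * 9.81) = 1.21

1.21


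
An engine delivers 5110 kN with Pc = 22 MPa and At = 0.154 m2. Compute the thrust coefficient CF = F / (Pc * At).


CF = 5110000 / (22e6 * 0.154) = 1.51

1.51


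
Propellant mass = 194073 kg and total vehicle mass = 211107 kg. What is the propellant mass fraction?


PMF = 194073 / 211107 = 0.919

0.919


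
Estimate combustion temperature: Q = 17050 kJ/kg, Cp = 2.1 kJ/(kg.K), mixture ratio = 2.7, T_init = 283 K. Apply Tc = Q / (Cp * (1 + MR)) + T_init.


Tc = 17050 / (2.1 * (1 + 2.7)) + 283 = 2477 K

2477 K


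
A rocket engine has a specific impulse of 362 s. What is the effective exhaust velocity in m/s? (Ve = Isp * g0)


Ve = Isp * g0 = 362 * 9.81 = 3551.2 m/s

3551.2 m/s


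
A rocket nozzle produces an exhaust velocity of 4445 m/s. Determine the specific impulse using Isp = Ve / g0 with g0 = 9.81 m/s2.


Isp = Ve / g0 = 4445 / 9.81 = 453.1 s

453.1 s


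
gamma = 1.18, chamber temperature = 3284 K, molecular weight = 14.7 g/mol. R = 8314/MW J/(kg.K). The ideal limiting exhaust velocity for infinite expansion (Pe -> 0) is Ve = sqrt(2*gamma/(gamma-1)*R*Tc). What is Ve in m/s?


R = 8314 / 14.7 = 565.58 J/(kg.K)
Ve = sqrt(2 * 1.18 / (1.18 - 1) * 565.58 * 3284) = 4935 m/s

4935 m/s


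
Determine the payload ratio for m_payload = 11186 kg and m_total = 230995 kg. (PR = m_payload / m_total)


PR = 11186 / 230995 = 0.0484

0.0484


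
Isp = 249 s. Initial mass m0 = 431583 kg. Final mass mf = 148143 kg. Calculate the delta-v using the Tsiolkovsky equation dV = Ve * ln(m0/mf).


Ve = 249 * 9.81 = 2442.69 m/s
dV = 2442.69 * ln(431583/148143) = 2612 m/s

2612 m/s


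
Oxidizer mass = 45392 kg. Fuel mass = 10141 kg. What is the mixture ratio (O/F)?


MR = 45392 / 10141 = 4.48

4.48


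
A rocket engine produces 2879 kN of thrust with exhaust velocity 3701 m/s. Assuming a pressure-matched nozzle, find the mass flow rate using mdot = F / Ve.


mdot = F / Ve = 2879000 / 3701 = 777.9 kg/s

777.9 kg/s


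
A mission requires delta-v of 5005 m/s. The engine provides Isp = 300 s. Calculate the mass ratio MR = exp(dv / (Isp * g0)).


Ve = 300 * 9.81 = 2943.0 m/s
MR = exp(5005 / 2943.0) = 5.477

5.477


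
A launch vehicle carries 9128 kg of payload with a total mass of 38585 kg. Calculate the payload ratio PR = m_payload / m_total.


PR = 9128 / 38585 = 0.2366

0.2366


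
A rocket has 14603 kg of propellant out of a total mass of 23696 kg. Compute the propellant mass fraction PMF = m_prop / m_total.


PMF = 14603 / 23696 = 0.616

0.616


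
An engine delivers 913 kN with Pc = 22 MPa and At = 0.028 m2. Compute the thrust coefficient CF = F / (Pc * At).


CF = 913000 / (22e6 * 0.028) = 1.48

1.48


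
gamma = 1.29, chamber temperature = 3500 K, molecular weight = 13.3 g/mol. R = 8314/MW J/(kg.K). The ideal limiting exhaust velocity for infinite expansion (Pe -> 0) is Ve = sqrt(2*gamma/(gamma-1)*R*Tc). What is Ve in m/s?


R = 8314 / 13.3 = 625.11 J/(kg.K)
Ve = sqrt(2 * 1.29 / (1.29 - 1) * 625.11 * 3500) = 4412 m/s

4412 m/s


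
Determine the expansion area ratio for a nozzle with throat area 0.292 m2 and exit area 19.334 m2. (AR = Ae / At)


AR = 19.334 / 0.292 = 66.2

66.2


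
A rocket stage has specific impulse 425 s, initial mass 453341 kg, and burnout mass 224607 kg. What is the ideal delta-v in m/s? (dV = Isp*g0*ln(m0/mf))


Ve = 425 * 9.81 = 4169.25 m/s
dV = 4169.25 * ln(453341/224607) = 2928 m/s

2928 m/s


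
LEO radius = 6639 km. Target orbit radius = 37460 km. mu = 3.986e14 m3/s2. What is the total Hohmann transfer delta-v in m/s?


V1 = sqrt(mu/r1) = 7748.49 m/s
dV1 = V1*(sqrt(2*r2/(r1+r2)) - 1) = 2351.05 m/s
V2 = sqrt(mu/r2) = 3262.01 m/s
dV2 = V2*(1 - sqrt(2*r1/(r1+r2))) = 1472.07 m/s
Total dV = 3823 m/s

3823 m/s


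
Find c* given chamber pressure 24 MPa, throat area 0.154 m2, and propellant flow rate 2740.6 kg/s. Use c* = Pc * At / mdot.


c* = 24e6 * 0.154 / 2740.6 = 1349 m/s

1349 m/s


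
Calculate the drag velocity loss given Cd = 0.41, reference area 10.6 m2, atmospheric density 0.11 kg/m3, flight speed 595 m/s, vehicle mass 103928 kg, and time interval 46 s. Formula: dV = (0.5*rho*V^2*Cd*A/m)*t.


D = 0.5 * 0.11 * 595^2 * 0.41 * 10.6 = 84622.6 N
a = 84622.6 / 103928 = 0.8142 m/s2
dV = 0.8142 * 46 = 37.5 m/s

37.5 m/s


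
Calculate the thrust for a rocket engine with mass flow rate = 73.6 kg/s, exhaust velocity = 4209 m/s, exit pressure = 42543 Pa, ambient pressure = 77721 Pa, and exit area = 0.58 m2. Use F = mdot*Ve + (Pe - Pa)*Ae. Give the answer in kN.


F = 73.6 * 4209 + (42543 - 77721) * 0.58 = 289379.0 N = 289.4 kN

289.4 kN


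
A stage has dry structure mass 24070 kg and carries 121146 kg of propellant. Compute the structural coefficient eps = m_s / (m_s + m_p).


eps = 24070 / (24070 + 121146) = 0.1658

0.1658


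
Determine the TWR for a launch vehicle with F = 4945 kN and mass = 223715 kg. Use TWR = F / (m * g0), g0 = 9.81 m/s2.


TWR = 4945000 / (223715 * 9.81) = 2.25

2.25


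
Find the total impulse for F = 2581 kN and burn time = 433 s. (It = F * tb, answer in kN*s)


It = 2581 * 433 = 1117573 kN*s

1117573 kN*s


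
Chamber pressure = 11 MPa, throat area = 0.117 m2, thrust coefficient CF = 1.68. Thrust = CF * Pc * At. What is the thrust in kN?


F = 1.68 * 11e6 * 0.117 = 2.1622e+06 N = 2162.2 kN

2162.2 kN


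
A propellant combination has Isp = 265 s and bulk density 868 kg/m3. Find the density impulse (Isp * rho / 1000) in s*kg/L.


rho*Isp = 265 * 868 / 1000 = 230 s*kg/L

230 s*kg/L


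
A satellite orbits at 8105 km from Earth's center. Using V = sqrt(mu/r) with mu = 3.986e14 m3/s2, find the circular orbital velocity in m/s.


V = sqrt(3.986e14 / 8105000) = 7013 m/s

7013 m/s


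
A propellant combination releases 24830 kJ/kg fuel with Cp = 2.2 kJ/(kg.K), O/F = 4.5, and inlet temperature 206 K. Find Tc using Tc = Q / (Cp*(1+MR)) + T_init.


Tc = 24830 / (2.2 * (1 + 4.5)) + 206 = 2258 K

2258 K


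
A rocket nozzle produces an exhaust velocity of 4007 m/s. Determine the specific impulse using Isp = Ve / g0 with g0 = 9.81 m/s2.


Isp = Ve / g0 = 4007 / 9.81 = 408.5 s

408.5 s


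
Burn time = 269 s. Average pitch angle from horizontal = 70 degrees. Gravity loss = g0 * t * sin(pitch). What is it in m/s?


GL = 9.81 * 269 * sin(70 deg) = 2480 m/s

2480 m/s


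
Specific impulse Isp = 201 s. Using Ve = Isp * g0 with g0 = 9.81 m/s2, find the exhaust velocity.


Ve = Isp * g0 = 201 * 9.81 = 1971.8 m/s

1971.8 m/s


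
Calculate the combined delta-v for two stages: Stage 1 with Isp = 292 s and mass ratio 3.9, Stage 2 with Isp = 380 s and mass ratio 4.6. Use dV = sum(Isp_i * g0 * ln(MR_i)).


dV1 = 292 * 9.81 * ln(3.9) = 3898.5 m/s
dV2 = 380 * 9.81 * ln(4.6) = 5688.8 m/s
Total dV = 3898.5 + 5688.8 = 9587.3 m/s ~ 9587 m/s

9587 m/s


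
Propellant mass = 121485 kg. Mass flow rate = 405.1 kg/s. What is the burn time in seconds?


tb = 121485 / 405.1 = 299.9 s

299.9 s


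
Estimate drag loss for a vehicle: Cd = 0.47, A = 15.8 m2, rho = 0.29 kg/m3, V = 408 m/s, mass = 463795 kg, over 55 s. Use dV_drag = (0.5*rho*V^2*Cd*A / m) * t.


D = 0.5 * 0.29 * 408^2 * 0.47 * 15.8 = 179243.44 N
a = 179243.44 / 463795 = 0.3865 m/s2
dV = 0.3865 * 55 = 21.3 m/s

21.3 m/s


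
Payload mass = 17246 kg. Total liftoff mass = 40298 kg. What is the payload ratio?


PR = 17246 / 40298 = 0.428

0.428


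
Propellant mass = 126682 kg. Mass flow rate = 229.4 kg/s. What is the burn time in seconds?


tb = 126682 / 229.4 = 552.2 s

552.2 s


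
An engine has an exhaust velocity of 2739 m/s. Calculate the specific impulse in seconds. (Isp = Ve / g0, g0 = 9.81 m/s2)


Isp = Ve / g0 = 2739 / 9.81 = 279.2 s

279.2 s


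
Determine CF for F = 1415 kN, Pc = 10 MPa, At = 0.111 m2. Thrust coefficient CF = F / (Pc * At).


CF = 1415000 / (10e6 * 0.111) = 1.27

1.27


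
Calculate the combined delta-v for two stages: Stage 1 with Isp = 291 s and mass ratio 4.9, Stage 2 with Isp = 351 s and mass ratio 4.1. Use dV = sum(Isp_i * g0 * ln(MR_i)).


dV1 = 291 * 9.81 * ln(4.9) = 4536.8 m/s
dV2 = 351 * 9.81 * ln(4.1) = 4858.5 m/s
Total dV = 4536.8 + 4858.5 = 9395.3 m/s ~ 9395 m/s

9395 m/s


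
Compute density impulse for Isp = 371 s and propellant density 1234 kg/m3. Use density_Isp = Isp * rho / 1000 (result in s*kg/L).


rho*Isp = 371 * 1234 / 1000 = 458 s*kg/L

458 s*kg/L


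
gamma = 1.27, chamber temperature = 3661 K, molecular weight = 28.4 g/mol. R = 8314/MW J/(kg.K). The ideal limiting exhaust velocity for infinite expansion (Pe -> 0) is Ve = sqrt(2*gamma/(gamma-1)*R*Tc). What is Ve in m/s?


R = 8314 / 28.4 = 292.75 J/(kg.K)
Ve = sqrt(2 * 1.27 / (1.27 - 1) * 292.75 * 3661) = 3175 m/s

3175 m/s


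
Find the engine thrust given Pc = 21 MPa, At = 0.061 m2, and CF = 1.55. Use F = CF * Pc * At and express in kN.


F = 1.55 * 21e6 * 0.061 = 1.9856e+06 N = 1985.6 kN

1985.6 kN


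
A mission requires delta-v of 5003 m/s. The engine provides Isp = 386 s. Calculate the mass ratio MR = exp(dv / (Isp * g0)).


Ve = 386 * 9.81 = 3786.66 m/s
MR = exp(5003 / 3786.66) = 3.748

3.748


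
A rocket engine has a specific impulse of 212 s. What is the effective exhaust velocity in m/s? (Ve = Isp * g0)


Ve = Isp * g0 = 212 * 9.81 = 2079.7 m/s

2079.7 m/s


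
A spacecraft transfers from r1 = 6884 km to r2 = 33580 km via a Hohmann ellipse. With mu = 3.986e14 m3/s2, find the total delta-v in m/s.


V1 = sqrt(mu/r1) = 7609.36 m/s
dV1 = V1*(sqrt(2*r2/(r1+r2)) - 1) = 2193.87 m/s
V2 = sqrt(mu/r2) = 3445.31 m/s
dV2 = V2*(1 - sqrt(2*r1/(r1+r2))) = 1435.62 m/s
Total dV = 3629 m/s

3629 m/s


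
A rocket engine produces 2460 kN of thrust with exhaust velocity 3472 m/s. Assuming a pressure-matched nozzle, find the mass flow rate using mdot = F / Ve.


mdot = F / Ve = 2460000 / 3472 = 708.5 kg/s

708.5 kg/s


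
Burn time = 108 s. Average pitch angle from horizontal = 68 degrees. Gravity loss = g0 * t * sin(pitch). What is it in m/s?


GL = 9.81 * 108 * sin(68 deg) = 982 m/s

982 m/s


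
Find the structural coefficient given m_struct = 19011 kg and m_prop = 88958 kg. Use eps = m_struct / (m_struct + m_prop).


eps = 19011 / (19011 + 88958) = 0.1761

0.1761


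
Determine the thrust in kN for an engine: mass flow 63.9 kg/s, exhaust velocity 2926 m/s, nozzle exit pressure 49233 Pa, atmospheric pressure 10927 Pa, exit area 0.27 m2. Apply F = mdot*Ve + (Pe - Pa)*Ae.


F = 63.9 * 2926 + (49233 - 10927) * 0.27 = 197314.0 N = 197.3 kN

197.3 kN


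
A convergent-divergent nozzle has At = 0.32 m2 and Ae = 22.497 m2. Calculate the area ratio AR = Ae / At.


AR = 22.497 / 0.32 = 70.3

70.3


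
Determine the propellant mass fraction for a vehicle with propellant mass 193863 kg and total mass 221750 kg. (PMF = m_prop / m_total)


PMF = 193863 / 221750 = 0.874

0.874


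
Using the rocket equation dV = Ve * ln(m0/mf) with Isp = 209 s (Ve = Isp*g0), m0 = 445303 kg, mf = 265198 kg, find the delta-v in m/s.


Ve = 209 * 9.81 = 2050.29 m/s
dV = 2050.29 * ln(445303/265198) = 1063 m/s

1063 m/s


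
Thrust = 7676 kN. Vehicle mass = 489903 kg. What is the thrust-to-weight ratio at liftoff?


TWR = 7676000 / (489903 * 9.81) = 1.6

1.6


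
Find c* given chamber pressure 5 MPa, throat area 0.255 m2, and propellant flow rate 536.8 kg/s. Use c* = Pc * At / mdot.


c* = 5e6 * 0.255 / 536.8 = 2375 m/s

2375 m/s


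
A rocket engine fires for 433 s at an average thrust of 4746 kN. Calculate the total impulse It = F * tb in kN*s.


It = 4746 * 433 = 2055018 kN*s

2055018 kN*s


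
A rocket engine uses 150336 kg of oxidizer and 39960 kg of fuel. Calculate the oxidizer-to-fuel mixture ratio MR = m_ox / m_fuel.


MR = 150336 / 39960 = 3.76

3.76


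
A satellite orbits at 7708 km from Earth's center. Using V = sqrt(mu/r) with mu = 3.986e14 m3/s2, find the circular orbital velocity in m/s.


V = sqrt(3.986e14 / 7708000) = 7191 m/s

7191 m/s


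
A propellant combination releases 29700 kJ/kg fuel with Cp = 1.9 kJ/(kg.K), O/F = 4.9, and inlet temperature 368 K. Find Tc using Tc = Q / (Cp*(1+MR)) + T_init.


Tc = 29700 / (1.9 * (1 + 4.9)) + 368 = 3017 K

3017 K


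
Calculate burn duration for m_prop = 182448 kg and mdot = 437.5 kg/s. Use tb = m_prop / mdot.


tb = 182448 / 437.5 = 417.0 s

417.0 s


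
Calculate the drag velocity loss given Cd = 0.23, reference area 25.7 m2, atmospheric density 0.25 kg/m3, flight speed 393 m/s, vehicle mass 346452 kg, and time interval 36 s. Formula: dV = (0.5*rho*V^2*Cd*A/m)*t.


D = 0.5 * 0.25 * 393^2 * 0.23 * 25.7 = 114118.5 N
a = 114118.5 / 346452 = 0.3294 m/s2
dV = 0.3294 * 36 = 11.9 m/s

11.9 m/s


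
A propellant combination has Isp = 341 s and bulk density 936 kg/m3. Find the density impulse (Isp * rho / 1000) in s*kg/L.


rho*Isp = 341 * 936 / 1000 = 319 s*kg/L

319 s*kg/L


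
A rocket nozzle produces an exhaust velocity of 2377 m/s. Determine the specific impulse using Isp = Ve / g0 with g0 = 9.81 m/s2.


Isp = Ve / g0 = 2377 / 9.81 = 242.3 s

242.3 s


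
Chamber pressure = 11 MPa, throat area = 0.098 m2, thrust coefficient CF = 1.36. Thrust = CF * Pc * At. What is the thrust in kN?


F = 1.36 * 11e6 * 0.098 = 1.4661e+06 N = 1466.1 kN

1466.1 kN


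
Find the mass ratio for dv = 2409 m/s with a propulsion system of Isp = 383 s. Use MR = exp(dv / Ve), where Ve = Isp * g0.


Ve = 383 * 9.81 = 3757.23 m/s
MR = exp(2409 / 3757.23) = 1.899

1.899


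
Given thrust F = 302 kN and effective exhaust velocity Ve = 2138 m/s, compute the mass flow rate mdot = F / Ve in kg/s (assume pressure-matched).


mdot = F / Ve = 302000 / 2138 = 141.3 kg/s

141.3 kg/s


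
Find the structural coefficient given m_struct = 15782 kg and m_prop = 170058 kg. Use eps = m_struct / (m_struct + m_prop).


eps = 15782 / (15782 + 170058) = 0.0849

0.0849


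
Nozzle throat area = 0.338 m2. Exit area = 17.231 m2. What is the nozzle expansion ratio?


AR = 17.231 / 0.338 = 51.0

51.0


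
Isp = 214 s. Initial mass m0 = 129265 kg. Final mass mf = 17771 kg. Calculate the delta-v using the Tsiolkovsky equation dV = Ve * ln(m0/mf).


Ve = 214 * 9.81 = 2099.34 m/s
dV = 2099.34 * ln(129265/17771) = 4166 m/s

4166 m/s


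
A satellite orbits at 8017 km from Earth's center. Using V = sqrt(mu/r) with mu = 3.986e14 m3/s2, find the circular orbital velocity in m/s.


V = sqrt(3.986e14 / 8017000) = 7051 m/s

7051 m/s


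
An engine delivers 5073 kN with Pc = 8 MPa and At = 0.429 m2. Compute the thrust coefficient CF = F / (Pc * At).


CF = 5073000 / (8e6 * 0.429) = 1.48

1.48


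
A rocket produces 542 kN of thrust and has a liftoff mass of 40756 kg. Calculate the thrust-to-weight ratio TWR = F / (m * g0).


TWR = 542000 / (40756 * 9.81) = 1.36

1.36


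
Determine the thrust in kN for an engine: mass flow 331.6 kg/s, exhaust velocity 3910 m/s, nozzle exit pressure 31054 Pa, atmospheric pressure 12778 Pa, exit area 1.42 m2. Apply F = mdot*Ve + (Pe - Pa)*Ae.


F = 331.6 * 3910 + (31054 - 12778) * 1.42 = 1.3225e+06 N = 1322.5 kN

1322.5 kN


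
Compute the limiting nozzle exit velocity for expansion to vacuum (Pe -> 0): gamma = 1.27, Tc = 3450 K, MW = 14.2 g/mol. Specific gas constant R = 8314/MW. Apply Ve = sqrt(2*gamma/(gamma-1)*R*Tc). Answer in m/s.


R = 8314 / 14.2 = 585.49 J/(kg.K)
Ve = sqrt(2 * 1.27 / (1.27 - 1) * 585.49 * 3450) = 4359 m/s

4359 m/s


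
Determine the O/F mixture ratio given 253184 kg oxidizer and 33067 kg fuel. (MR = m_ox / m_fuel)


MR = 253184 / 33067 = 7.66

7.66


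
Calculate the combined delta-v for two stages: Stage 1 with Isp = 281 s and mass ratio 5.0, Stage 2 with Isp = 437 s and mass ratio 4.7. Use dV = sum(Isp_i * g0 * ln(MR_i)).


dV1 = 281 * 9.81 * ln(5.0) = 4436.6 m/s
dV2 = 437 * 9.81 * ln(4.7) = 6634.4 m/s
Total dV = 4436.6 + 6634.4 = 11071.0 m/s ~ 11071 m/s

11071 m/s


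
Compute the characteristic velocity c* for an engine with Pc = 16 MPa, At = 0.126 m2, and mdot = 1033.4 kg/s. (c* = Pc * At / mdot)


c* = 16e6 * 0.126 / 1033.4 = 1951 m/s

1951 m/s


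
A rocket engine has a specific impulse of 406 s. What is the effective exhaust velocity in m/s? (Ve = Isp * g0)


Ve = Isp * g0 = 406 * 9.81 = 3982.9 m/s

3982.9 m/s


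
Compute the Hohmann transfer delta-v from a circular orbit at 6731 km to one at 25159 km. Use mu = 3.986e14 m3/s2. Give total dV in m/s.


V1 = sqrt(mu/r1) = 7695.36 m/s
dV1 = V1*(sqrt(2*r2/(r1+r2)) - 1) = 1971.01 m/s
V2 = sqrt(mu/r2) = 3980.36 m/s
dV2 = V2*(1 - sqrt(2*r1/(r1+r2))) = 1394.23 m/s
Total dV = 3365 m/s

3365 m/s


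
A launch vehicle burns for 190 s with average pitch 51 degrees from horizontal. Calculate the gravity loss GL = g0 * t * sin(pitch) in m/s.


GL = 9.81 * 190 * sin(51 deg) = 1449 m/s

1449 m/s


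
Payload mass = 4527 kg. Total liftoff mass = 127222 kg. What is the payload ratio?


PR = 4527 / 127222 = 0.0356

0.0356


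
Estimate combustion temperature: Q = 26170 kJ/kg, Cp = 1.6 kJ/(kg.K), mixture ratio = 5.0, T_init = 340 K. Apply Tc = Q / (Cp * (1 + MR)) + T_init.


Tc = 26170 / (1.6 * (1 + 5.0)) + 340 = 3066 K

3066 K


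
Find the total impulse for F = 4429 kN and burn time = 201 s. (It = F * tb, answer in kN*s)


It = 4429 * 201 = 890229 kN*s

890229 kN*s


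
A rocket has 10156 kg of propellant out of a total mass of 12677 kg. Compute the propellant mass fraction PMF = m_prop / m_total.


PMF = 10156 / 12677 = 0.801

0.801


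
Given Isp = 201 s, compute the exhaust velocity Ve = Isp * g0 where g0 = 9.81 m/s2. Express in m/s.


Ve = Isp * g0 = 201 * 9.81 = 1971.8 m/s

1971.8 m/s


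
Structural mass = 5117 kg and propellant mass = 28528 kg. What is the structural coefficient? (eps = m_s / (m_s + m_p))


eps = 5117 / (5117 + 28528) = 0.1521

0.1521


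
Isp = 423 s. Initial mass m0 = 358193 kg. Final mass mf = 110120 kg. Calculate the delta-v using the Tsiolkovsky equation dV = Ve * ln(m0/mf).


Ve = 423 * 9.81 = 4149.63 m/s
dV = 4149.63 * ln(358193/110120) = 4894 m/s

4894 m/s


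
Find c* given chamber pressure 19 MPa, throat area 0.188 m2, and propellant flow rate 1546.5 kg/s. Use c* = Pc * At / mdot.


c* = 19e6 * 0.188 / 1546.5 = 2310 m/s

2310 m/s


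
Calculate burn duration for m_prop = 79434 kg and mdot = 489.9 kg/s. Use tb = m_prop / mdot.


tb = 79434 / 489.9 = 162.1 s

162.1 s


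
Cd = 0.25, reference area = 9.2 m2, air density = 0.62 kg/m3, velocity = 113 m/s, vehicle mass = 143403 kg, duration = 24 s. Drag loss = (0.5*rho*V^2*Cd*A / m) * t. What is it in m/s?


D = 0.5 * 0.62 * 113^2 * 0.25 * 9.2 = 9104.3 N
a = 9104.3 / 143403 = 0.0635 m/s2
dV = 0.0635 * 24 = 1.5 m/s

1.5 m/s


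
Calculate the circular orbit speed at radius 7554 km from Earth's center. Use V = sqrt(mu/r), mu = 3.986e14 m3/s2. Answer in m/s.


V = sqrt(3.986e14 / 7554000) = 7264 m/s

7264 m/s


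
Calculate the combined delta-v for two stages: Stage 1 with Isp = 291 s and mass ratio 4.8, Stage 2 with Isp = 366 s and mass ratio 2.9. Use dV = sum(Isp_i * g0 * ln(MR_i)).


dV1 = 291 * 9.81 * ln(4.8) = 4477.9 m/s
dV2 = 366 * 9.81 * ln(2.9) = 3822.8 m/s
Total dV = 4477.9 + 3822.8 = 8300.7 m/s ~ 8301 m/s

8301 m/s


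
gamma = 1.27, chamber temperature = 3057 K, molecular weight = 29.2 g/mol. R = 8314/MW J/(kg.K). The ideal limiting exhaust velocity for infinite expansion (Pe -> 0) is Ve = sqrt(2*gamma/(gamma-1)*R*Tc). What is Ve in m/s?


R = 8314 / 29.2 = 284.73 J/(kg.K)
Ve = sqrt(2 * 1.27 / (1.27 - 1) * 284.73 * 3057) = 2862 m/s

2862 m/s


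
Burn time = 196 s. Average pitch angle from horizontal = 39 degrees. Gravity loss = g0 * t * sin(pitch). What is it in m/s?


GL = 9.81 * 196 * sin(39 deg) = 1210 m/s

1210 m/s


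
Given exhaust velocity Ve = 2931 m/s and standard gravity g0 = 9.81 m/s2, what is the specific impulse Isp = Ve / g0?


Isp = Ve / g0 = 2931 / 9.81 = 298.8 s

298.8 s


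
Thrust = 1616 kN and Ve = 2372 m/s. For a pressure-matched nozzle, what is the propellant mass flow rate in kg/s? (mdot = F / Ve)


mdot = F / Ve = 1616000 / 2372 = 681.3 kg/s

681.3 kg/s


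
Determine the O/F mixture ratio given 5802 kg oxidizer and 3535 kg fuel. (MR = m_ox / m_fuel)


MR = 5802 / 3535 = 1.64

1.64


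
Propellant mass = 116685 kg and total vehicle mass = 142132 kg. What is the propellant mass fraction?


PMF = 116685 / 142132 = 0.821

0.821


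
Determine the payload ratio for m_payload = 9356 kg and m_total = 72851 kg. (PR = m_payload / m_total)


PR = 9356 / 72851 = 0.1284

0.1284


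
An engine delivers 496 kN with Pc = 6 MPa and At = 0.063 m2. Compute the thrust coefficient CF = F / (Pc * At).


CF = 496000 / (6e6 * 0.063) = 1.31

1.31


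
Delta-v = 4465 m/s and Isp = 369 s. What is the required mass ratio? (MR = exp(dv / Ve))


Ve = 369 * 9.81 = 3619.89 m/s
MR = exp(4465 / 3619.89) = 3.433

3.433


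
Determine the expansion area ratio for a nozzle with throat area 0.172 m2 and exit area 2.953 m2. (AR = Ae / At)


AR = 2.953 / 0.172 = 17.2

17.2


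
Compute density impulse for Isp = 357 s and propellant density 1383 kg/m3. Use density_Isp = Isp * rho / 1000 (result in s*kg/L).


rho*Isp = 357 * 1383 / 1000 = 494 s*kg/L

494 s*kg/L


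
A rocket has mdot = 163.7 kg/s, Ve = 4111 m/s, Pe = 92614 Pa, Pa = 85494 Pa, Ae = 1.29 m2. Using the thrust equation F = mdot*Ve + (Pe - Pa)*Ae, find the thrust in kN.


F = 163.7 * 4111 + (92614 - 85494) * 1.29 = 682156.0 N = 682.2 kN

682.2 kN


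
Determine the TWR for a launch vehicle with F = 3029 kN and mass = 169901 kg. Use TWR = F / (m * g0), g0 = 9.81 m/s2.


TWR = 3029000 / (169901 * 9.81) = 1.82

1.82


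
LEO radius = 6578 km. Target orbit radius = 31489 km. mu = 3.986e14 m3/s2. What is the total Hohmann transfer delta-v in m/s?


V1 = sqrt(mu/r1) = 7784.34 m/s
dV1 = V1*(sqrt(2*r2/(r1+r2)) - 1) = 2228.15 m/s
V2 = sqrt(mu/r2) = 3557.86 m/s
dV2 = V2*(1 - sqrt(2*r1/(r1+r2))) = 1466.27 m/s
Total dV = 3694 m/s

3694 m/s


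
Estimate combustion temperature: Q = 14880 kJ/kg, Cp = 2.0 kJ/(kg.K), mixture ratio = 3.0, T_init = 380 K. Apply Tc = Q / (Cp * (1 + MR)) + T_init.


Tc = 14880 / (2.0 * (1 + 3.0)) + 380 = 2240 K

2240 K


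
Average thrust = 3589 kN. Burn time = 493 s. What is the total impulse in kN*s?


It = 3589 * 493 = 1769377 kN*s

1769377 kN*s


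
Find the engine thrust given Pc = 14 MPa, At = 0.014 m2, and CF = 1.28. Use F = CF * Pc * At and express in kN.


F = 1.28 * 14e6 * 0.014 = 250880.0 N = 250.9 kN

250.9 kN


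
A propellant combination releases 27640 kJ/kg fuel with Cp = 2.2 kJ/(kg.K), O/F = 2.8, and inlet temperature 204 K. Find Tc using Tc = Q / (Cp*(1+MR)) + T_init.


Tc = 27640 / (2.2 * (1 + 2.8)) + 204 = 3510 K

3510 K


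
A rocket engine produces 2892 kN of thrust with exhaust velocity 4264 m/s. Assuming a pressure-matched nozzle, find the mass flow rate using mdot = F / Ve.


mdot = F / Ve = 2892000 / 4264 = 678.2 kg/s

678.2 kg/s


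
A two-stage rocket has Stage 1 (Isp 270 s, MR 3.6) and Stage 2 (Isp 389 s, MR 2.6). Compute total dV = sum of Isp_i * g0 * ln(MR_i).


dV1 = 270 * 9.81 * ln(3.6) = 3392.8 m/s
dV2 = 389 * 9.81 * ln(2.6) = 3646.3 m/s
Total dV = 3392.8 + 3646.3 = 7039.1 m/s ~ 7039 m/s

7039 m/s


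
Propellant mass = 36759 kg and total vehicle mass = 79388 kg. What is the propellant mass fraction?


PMF = 36759 / 79388 = 0.463

0.463


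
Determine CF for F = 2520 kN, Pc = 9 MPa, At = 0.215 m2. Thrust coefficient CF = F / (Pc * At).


CF = 2520000 / (9e6 * 0.215) = 1.3

1.3


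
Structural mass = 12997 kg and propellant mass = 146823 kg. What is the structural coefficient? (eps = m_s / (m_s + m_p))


eps = 12997 / (12997 + 146823) = 0.0813

0.0813


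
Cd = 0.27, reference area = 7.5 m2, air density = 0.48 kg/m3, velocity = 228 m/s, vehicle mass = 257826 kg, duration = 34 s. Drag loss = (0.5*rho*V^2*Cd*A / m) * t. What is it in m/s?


D = 0.5 * 0.48 * 228^2 * 0.27 * 7.5 = 25264.22 N
a = 25264.22 / 257826 = 0.098 m/s2
dV = 0.098 * 34 = 3.3 m/s

3.3 m/s


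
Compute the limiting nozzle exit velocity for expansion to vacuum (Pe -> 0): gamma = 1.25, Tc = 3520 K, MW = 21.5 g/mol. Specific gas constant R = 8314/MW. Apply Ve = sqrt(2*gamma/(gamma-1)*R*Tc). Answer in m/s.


R = 8314 / 21.5 = 386.7 J/(kg.K)
Ve = sqrt(2 * 1.25 / (1.25 - 1) * 386.7 * 3520) = 3689 m/s

3689 m/s


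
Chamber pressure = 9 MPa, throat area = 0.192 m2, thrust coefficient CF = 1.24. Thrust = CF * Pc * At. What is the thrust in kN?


F = 1.24 * 9e6 * 0.192 = 2.1427e+06 N = 2142.7 kN

2142.7 kN


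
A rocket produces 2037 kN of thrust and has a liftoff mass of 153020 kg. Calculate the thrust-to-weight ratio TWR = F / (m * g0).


TWR = 2037000 / (153020 * 9.81) = 1.36

1.36


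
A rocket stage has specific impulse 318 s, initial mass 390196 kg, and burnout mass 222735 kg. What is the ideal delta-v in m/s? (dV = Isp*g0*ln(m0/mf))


Ve = 318 * 9.81 = 3119.58 m/s
dV = 3119.58 * ln(390196/222735) = 1749 m/s

1749 m/s


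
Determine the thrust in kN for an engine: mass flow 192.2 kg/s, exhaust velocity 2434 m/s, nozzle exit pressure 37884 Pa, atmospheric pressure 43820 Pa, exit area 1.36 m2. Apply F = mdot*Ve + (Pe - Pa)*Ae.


F = 192.2 * 2434 + (37884 - 43820) * 1.36 = 459742.0 N = 459.7 kN

459.7 kN


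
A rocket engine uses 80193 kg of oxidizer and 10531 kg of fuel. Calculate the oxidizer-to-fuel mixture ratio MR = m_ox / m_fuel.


MR = 80193 / 10531 = 7.61

7.61


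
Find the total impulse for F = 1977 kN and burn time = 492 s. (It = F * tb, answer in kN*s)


It = 1977 * 492 = 972684 kN*s

972684 kN*s


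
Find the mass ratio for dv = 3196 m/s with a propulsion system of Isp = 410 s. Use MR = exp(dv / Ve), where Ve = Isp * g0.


Ve = 410 * 9.81 = 4022.1 m/s
MR = exp(3196 / 4022.1) = 2.214

2.214


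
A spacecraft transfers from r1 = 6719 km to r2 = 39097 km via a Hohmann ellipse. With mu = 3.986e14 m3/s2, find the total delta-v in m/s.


V1 = sqrt(mu/r1) = 7702.23 m/s
dV1 = V1*(sqrt(2*r2/(r1+r2)) - 1) = 2360.01 m/s
V2 = sqrt(mu/r2) = 3192.99 m/s
dV2 = V2*(1 - sqrt(2*r1/(r1+r2))) = 1463.74 m/s
Total dV = 3824 m/s

3824 m/s


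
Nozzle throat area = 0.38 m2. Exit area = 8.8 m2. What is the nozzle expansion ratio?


AR = 8.8 / 0.38 = 23.2

23.2


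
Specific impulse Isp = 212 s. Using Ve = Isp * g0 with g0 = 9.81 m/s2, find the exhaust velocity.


Ve = Isp * g0 = 212 * 9.81 = 2079.7 m/s

2079.7 m/s


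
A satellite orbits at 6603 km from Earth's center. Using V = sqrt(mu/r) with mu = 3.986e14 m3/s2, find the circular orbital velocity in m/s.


V = sqrt(3.986e14 / 6603000) = 7770 m/s

7770 m/s


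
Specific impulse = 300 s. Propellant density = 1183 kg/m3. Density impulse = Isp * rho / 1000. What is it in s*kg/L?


rho*Isp = 300 * 1183 / 1000 = 355 s*kg/L

355 s*kg/L


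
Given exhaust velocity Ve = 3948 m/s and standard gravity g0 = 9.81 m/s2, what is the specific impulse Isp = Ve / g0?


Isp = Ve / g0 = 3948 / 9.81 = 402.4 s

402.4 s
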